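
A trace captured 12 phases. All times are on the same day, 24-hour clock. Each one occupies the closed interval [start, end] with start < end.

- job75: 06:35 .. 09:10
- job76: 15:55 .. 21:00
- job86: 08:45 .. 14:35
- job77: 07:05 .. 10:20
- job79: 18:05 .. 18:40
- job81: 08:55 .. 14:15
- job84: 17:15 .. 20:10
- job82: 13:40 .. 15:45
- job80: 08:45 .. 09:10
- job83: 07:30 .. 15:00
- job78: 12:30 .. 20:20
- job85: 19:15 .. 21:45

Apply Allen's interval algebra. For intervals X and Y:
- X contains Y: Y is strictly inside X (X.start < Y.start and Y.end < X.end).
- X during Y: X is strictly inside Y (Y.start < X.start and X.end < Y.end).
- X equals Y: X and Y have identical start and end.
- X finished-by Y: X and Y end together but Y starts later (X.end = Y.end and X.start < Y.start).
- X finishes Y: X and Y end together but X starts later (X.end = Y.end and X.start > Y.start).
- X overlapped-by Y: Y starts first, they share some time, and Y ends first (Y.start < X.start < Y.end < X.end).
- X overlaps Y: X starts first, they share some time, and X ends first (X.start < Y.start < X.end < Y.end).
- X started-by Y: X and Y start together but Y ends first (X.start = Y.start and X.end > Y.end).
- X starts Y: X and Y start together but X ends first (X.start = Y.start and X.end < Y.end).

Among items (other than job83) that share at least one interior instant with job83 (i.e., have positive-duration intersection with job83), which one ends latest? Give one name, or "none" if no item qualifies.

job78

Target job83 = [07:30, 15:00].
job75 [06:35, 09:10] → overlaps → candidate.
job76 [15:55, 21:00] → after → excluded.
job77 [07:05, 10:20] → overlaps → candidate.
job78 [12:30, 20:20] → overlapped-by → candidate.
job79 [18:05, 18:40] → after → excluded.
job80 [08:45, 09:10] → during → candidate.
job81 [08:55, 14:15] → during → candidate.
job82 [13:40, 15:45] → overlapped-by → candidate.
job84 [17:15, 20:10] → after → excluded.
job85 [19:15, 21:45] → after → excluded.
job86 [08:45, 14:35] → during → candidate.
Among candidates, latest end is 20:20 → job78.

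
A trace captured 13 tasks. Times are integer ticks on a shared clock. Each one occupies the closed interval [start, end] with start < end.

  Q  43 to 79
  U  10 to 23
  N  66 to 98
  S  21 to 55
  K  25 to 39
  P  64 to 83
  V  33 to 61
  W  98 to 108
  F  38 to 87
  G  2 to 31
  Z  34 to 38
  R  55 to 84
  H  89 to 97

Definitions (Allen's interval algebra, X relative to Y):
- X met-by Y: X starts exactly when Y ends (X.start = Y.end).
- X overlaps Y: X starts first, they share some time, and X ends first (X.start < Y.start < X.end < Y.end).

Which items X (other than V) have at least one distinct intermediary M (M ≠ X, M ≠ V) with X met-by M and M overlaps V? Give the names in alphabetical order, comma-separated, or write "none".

R

Target V = [33, 61].
Intermediaries M with M overlaps V: K, S.
Via K — items with X met-by K: none.
Via S — items with X met-by S: R.
Union: R.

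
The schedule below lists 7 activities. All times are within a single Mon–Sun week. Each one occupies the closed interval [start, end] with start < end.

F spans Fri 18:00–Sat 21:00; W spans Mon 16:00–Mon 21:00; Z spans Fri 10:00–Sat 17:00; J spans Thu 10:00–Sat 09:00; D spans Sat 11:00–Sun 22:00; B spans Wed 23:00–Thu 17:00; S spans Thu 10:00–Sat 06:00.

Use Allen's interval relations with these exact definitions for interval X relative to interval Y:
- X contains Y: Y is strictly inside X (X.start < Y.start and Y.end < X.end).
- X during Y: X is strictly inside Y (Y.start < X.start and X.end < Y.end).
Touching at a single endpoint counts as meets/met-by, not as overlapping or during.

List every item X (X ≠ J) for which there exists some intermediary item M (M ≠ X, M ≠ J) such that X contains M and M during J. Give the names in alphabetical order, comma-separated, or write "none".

none

Target J = [Thu 10:00, Sat 09:00].
Intermediaries M with M during J: none.
Union: none.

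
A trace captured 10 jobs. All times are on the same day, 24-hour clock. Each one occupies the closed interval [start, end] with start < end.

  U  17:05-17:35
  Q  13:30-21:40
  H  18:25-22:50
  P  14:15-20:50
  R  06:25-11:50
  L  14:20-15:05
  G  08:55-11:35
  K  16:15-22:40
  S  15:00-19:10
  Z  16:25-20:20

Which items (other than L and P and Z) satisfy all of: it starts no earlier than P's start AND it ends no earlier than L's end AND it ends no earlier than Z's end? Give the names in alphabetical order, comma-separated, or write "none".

H, K

Conditions: its start is no earlier than P's start (X.start >= 14:15) AND its end is no earlier than L's end (X.end >= 15:05) AND its end is no earlier than Z's end (X.end >= 20:20).
G: start 08:55 >= 14:15? ✗; end 11:35 >= 15:05? ✗; end 11:35 >= 20:20? ✗ → no.
H: start 18:25 >= 14:15? ✓; end 22:50 >= 15:05? ✓; end 22:50 >= 20:20? ✓ → yes.
K: start 16:15 >= 14:15? ✓; end 22:40 >= 15:05? ✓; end 22:40 >= 20:20? ✓ → yes.
Q: start 13:30 >= 14:15? ✗; end 21:40 >= 15:05? ✓; end 21:40 >= 20:20? ✓ → no.
R: start 06:25 >= 14:15? ✗; end 11:50 >= 15:05? ✗; end 11:50 >= 20:20? ✗ → no.
S: start 15:00 >= 14:15? ✓; end 19:10 >= 15:05? ✓; end 19:10 >= 20:20? ✗ → no.
U: start 17:05 >= 14:15? ✓; end 17:35 >= 15:05? ✓; end 17:35 >= 20:20? ✗ → no.
Result: H, K.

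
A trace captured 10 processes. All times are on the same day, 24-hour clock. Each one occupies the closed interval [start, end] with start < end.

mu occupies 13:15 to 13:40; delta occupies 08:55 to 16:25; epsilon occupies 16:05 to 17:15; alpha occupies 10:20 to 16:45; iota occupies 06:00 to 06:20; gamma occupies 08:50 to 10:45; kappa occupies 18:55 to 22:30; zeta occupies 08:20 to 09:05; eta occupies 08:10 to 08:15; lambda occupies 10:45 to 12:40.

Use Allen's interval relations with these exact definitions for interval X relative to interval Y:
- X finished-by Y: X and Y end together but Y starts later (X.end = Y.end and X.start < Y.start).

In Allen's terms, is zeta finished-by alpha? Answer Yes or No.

No

zeta = [08:20, 09:05], alpha = [10:20, 16:45].
Actual relation of zeta to alpha: before.
Asked whether 'finished-by' holds → No.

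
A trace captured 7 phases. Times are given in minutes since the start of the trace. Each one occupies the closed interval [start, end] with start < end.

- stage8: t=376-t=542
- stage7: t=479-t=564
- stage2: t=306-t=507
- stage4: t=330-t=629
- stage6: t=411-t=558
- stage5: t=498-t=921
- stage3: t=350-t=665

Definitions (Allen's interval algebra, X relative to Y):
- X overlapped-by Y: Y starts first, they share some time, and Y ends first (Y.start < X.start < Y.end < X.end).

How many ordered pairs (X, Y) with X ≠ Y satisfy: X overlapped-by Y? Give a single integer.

Checking all 42 ordered pairs for relation 'overlapped-by'; matching pairs in alphabetical order:
(stage3, stage2): stage3 overlapped-by stage2 ✓
(stage3, stage4): stage3 overlapped-by stage4 ✓
(stage4, stage2): stage4 overlapped-by stage2 ✓
(stage5, stage2): stage5 overlapped-by stage2 ✓
(stage5, stage3): stage5 overlapped-by stage3 ✓
(stage5, stage4): stage5 overlapped-by stage4 ✓
(stage5, stage6): stage5 overlapped-by stage6 ✓
(stage5, stage7): stage5 overlapped-by stage7 ✓
(stage5, stage8): stage5 overlapped-by stage8 ✓
(stage6, stage2): stage6 overlapped-by stage2 ✓
(stage6, stage8): stage6 overlapped-by stage8 ✓
(stage7, stage2): stage7 overlapped-by stage2 ✓
(stage7, stage6): stage7 overlapped-by stage6 ✓
(stage7, stage8): stage7 overlapped-by stage8 ✓
(stage8, stage2): stage8 overlapped-by stage2 ✓
Count: 15.

15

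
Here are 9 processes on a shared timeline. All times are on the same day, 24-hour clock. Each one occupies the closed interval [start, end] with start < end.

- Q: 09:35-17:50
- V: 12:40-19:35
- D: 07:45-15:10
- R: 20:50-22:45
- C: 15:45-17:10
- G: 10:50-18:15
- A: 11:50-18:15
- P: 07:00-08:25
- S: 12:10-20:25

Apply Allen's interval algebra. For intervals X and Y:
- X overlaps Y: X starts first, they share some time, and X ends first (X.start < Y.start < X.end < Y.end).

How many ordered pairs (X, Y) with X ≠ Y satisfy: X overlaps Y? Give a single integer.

Checking all 72 ordered pairs for relation 'overlaps'; matching pairs in alphabetical order:
(A, S): A overlaps S ✓
(A, V): A overlaps V ✓
(D, A): D overlaps A ✓
(D, G): D overlaps G ✓
(D, Q): D overlaps Q ✓
(D, S): D overlaps S ✓
(D, V): D overlaps V ✓
(G, S): G overlaps S ✓
(G, V): G overlaps V ✓
(P, D): P overlaps D ✓
(Q, A): Q overlaps A ✓
(Q, G): Q overlaps G ✓
(Q, S): Q overlaps S ✓
(Q, V): Q overlaps V ✓
Count: 14.

14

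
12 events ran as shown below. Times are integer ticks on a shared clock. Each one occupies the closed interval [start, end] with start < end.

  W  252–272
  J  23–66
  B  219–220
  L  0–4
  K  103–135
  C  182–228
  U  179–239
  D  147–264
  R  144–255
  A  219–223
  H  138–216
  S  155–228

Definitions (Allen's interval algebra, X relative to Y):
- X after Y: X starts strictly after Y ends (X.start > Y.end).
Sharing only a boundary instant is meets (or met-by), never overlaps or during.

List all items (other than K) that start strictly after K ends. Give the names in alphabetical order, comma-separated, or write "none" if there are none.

A, B, C, D, H, R, S, U, W

Target K = [103, 135].
A [219, 223] → after → yes.
B [219, 220] → after → yes.
C [182, 228] → after → yes.
D [147, 264] → after → yes.
H [138, 216] → after → yes.
J [23, 66] → before → no.
L [0, 4] → before → no.
R [144, 255] → after → yes.
S [155, 228] → after → yes.
U [179, 239] → after → yes.
W [252, 272] → after → yes.
Result: A, B, C, D, H, R, S, U, W.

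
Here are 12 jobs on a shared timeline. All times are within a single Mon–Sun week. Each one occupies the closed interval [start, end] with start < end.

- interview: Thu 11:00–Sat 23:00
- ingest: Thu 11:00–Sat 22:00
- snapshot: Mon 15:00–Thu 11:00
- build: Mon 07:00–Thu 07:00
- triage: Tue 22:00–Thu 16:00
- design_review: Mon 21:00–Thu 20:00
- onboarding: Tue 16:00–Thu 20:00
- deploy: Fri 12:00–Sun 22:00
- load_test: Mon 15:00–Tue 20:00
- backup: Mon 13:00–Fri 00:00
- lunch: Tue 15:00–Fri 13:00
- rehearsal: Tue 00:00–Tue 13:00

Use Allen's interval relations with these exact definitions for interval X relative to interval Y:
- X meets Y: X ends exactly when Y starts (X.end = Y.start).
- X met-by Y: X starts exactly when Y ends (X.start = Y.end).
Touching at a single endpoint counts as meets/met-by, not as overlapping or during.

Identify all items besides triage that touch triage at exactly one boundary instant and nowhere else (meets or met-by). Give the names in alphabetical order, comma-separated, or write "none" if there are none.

none

Target triage = [Tue 22:00, Thu 16:00].
backup [Mon 13:00, Fri 00:00] → contains → no.
build [Mon 07:00, Thu 07:00] → overlaps → no.
deploy [Fri 12:00, Sun 22:00] → after → no.
design_review [Mon 21:00, Thu 20:00] → contains → no.
ingest [Thu 11:00, Sat 22:00] → overlapped-by → no.
interview [Thu 11:00, Sat 23:00] → overlapped-by → no.
load_test [Mon 15:00, Tue 20:00] → before → no.
lunch [Tue 15:00, Fri 13:00] → contains → no.
onboarding [Tue 16:00, Thu 20:00] → contains → no.
rehearsal [Tue 00:00, Tue 13:00] → before → no.
snapshot [Mon 15:00, Thu 11:00] → overlaps → no.
Result: none.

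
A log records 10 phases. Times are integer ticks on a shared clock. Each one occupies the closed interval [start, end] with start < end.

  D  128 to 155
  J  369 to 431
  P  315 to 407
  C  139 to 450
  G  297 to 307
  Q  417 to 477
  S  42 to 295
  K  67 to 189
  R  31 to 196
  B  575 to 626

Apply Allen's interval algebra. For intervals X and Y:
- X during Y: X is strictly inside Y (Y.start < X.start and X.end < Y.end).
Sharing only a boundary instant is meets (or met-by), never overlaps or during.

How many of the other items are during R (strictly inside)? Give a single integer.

2

Target R = [31, 196].
B [575, 626] → after → no.
C [139, 450] → overlapped-by → no.
D [128, 155] → during → counts.
G [297, 307] → after → no.
J [369, 431] → after → no.
K [67, 189] → during → counts.
P [315, 407] → after → no.
Q [417, 477] → after → no.
S [42, 295] → overlapped-by → no.
Total: 2.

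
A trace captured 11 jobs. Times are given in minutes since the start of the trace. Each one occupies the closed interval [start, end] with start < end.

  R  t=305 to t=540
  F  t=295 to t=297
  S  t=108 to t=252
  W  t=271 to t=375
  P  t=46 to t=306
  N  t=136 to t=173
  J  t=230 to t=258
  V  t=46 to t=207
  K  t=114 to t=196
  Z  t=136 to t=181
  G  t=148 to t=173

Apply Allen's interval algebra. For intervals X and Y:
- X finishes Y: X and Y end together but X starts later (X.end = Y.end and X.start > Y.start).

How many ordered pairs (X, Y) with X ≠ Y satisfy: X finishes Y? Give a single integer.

1

Checking all 110 ordered pairs for relation 'finishes'; matching pairs in alphabetical order:
(G, N): G finishes N ✓
Count: 1.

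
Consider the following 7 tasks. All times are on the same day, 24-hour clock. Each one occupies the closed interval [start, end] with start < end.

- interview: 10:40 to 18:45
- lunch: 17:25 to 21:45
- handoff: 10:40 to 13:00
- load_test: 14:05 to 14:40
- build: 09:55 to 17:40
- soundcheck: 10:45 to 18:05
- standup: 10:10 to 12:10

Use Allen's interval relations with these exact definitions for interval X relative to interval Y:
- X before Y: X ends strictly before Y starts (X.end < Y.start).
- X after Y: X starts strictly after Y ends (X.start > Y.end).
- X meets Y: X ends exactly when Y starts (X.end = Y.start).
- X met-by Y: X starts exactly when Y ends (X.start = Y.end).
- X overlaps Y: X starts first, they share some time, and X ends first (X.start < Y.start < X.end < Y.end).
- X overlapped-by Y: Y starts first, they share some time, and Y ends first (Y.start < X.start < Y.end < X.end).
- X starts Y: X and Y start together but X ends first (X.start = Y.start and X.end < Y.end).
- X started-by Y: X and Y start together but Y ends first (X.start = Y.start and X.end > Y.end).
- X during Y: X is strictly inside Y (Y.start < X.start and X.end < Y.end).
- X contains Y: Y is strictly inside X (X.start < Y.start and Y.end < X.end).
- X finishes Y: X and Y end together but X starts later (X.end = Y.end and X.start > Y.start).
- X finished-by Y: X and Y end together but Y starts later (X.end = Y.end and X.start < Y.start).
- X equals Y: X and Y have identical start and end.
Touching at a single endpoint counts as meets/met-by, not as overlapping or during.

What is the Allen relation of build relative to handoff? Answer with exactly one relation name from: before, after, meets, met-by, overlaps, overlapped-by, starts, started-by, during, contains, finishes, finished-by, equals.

build = [09:55, 17:40]; handoff = [10:40, 13:00].
Compare endpoints: build.start < handoff.start, build.start < handoff.end, build.end > handoff.start, build.end > handoff.end.
That pattern is 'contains'.

contains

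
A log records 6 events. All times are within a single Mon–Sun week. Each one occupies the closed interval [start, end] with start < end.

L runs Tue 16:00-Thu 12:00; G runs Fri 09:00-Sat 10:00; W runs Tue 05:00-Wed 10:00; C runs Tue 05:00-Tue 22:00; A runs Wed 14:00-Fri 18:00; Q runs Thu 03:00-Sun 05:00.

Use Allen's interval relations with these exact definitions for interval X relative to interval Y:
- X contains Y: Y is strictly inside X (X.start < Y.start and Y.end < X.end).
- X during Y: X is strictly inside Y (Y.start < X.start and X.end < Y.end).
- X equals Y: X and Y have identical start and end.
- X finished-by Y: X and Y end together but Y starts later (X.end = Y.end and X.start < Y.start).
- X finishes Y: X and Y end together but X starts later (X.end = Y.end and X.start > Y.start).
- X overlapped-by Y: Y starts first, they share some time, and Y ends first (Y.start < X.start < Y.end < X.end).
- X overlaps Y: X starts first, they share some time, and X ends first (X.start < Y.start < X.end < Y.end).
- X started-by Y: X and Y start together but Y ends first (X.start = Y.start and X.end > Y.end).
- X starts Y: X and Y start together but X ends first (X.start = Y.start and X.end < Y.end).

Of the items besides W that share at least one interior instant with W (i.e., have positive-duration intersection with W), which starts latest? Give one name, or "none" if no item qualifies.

Target W = [Tue 05:00, Wed 10:00].
A [Wed 14:00, Fri 18:00] → after → excluded.
C [Tue 05:00, Tue 22:00] → starts → candidate.
G [Fri 09:00, Sat 10:00] → after → excluded.
L [Tue 16:00, Thu 12:00] → overlapped-by → candidate.
Q [Thu 03:00, Sun 05:00] → after → excluded.
Among candidates, latest start is Tue 16:00 → L.

L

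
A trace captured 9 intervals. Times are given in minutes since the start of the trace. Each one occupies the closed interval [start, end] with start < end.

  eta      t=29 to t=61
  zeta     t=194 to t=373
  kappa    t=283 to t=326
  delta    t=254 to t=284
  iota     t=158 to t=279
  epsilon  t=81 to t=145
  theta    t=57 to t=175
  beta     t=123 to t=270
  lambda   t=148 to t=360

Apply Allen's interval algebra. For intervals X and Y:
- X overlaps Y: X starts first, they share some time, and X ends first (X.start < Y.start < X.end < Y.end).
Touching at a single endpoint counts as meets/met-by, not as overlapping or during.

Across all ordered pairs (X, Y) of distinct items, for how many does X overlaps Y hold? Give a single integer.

Checking all 72 ordered pairs for relation 'overlaps'; matching pairs in alphabetical order:
(beta, delta): beta overlaps delta ✓
(beta, iota): beta overlaps iota ✓
(beta, lambda): beta overlaps lambda ✓
(beta, zeta): beta overlaps zeta ✓
(delta, kappa): delta overlaps kappa ✓
(epsilon, beta): epsilon overlaps beta ✓
(eta, theta): eta overlaps theta ✓
(iota, delta): iota overlaps delta ✓
(iota, zeta): iota overlaps zeta ✓
(lambda, zeta): lambda overlaps zeta ✓
(theta, beta): theta overlaps beta ✓
(theta, iota): theta overlaps iota ✓
(theta, lambda): theta overlaps lambda ✓
Count: 13.

13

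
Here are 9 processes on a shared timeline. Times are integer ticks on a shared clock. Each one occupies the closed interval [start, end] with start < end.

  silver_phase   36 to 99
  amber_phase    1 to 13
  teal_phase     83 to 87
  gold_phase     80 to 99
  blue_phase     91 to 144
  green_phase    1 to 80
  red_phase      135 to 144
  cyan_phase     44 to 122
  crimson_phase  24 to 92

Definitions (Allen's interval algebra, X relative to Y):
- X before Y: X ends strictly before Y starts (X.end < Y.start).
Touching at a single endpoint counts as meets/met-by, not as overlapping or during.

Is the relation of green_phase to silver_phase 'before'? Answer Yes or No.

No

green_phase = [1, 80], silver_phase = [36, 99].
Actual relation of green_phase to silver_phase: overlaps.
Asked whether 'before' holds → No.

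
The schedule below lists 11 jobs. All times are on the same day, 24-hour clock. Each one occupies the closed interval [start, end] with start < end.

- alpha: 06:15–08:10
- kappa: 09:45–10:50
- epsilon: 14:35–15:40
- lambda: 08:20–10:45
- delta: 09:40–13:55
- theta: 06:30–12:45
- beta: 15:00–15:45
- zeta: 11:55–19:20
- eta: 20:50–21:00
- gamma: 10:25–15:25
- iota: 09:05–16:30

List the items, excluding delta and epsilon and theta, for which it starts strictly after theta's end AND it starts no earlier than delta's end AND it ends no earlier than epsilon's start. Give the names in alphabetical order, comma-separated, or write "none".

Conditions: its start is strictly after theta's end (X.start > 12:45) AND its start is no earlier than delta's end (X.start >= 13:55) AND its end is no earlier than epsilon's start (X.end >= 14:35).
alpha: start 06:15 > 12:45? ✗; start 06:15 >= 13:55? ✗; end 08:10 >= 14:35? ✗ → no.
beta: start 15:00 > 12:45? ✓; start 15:00 >= 13:55? ✓; end 15:45 >= 14:35? ✓ → yes.
eta: start 20:50 > 12:45? ✓; start 20:50 >= 13:55? ✓; end 21:00 >= 14:35? ✓ → yes.
gamma: start 10:25 > 12:45? ✗; start 10:25 >= 13:55? ✗; end 15:25 >= 14:35? ✓ → no.
iota: start 09:05 > 12:45? ✗; start 09:05 >= 13:55? ✗; end 16:30 >= 14:35? ✓ → no.
kappa: start 09:45 > 12:45? ✗; start 09:45 >= 13:55? ✗; end 10:50 >= 14:35? ✗ → no.
lambda: start 08:20 > 12:45? ✗; start 08:20 >= 13:55? ✗; end 10:45 >= 14:35? ✗ → no.
zeta: start 11:55 > 12:45? ✗; start 11:55 >= 13:55? ✗; end 19:20 >= 14:35? ✓ → no.
Result: beta, eta.

beta, eta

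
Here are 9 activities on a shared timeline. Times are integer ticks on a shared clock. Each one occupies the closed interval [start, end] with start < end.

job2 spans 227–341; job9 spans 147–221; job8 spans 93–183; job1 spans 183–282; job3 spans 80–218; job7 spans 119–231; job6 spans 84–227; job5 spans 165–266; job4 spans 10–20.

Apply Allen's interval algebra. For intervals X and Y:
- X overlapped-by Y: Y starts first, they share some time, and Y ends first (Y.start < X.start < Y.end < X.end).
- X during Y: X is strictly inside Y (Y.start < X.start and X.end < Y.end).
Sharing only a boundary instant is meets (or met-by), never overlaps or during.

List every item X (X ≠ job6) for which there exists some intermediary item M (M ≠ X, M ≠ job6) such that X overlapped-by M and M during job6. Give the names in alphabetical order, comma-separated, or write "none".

job1, job5, job7, job9

Target job6 = [84, 227].
Intermediaries M with M during job6: job8, job9.
Via job8 — items with X overlapped-by job8: job5, job7, job9.
Via job9 — items with X overlapped-by job9: job1, job5.
Union: job1, job5, job7, job9.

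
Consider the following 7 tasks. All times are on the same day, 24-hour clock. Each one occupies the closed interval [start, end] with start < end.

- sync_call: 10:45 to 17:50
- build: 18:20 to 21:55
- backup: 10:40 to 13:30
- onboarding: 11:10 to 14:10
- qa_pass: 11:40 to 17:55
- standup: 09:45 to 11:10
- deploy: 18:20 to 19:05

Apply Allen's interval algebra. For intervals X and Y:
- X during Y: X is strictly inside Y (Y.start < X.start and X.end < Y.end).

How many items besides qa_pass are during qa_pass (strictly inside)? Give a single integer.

Target qa_pass = [11:40, 17:55].
backup [10:40, 13:30] → overlaps → no.
build [18:20, 21:55] → after → no.
deploy [18:20, 19:05] → after → no.
onboarding [11:10, 14:10] → overlaps → no.
standup [09:45, 11:10] → before → no.
sync_call [10:45, 17:50] → overlaps → no.
Total: 0.

0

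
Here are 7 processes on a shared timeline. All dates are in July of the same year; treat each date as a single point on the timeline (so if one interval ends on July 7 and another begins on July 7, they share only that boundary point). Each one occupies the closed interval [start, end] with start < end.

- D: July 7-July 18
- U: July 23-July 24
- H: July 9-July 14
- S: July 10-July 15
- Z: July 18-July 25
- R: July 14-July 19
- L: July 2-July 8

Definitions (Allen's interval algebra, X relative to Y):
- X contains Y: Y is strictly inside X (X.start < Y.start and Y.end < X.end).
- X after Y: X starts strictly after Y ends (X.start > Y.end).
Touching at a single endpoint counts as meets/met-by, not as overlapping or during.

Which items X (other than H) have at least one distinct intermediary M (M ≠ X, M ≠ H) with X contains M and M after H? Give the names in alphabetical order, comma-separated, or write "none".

Z

Target H = [July 9, July 14].
Intermediaries M with M after H: U, Z.
Via U — items with X contains U: Z.
Via Z — items with X contains Z: none.
Union: Z.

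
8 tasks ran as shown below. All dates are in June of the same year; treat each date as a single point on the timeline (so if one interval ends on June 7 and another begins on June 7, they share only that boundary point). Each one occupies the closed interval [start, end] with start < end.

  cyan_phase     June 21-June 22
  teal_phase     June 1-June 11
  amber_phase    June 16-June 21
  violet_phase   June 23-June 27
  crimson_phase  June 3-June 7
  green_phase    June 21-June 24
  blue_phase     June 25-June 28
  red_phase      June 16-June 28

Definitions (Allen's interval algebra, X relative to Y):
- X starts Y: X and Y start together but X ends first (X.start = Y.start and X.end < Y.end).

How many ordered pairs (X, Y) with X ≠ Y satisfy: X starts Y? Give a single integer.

2

Checking all 56 ordered pairs for relation 'starts'; matching pairs in alphabetical order:
(amber_phase, red_phase): amber_phase starts red_phase ✓
(cyan_phase, green_phase): cyan_phase starts green_phase ✓
Count: 2.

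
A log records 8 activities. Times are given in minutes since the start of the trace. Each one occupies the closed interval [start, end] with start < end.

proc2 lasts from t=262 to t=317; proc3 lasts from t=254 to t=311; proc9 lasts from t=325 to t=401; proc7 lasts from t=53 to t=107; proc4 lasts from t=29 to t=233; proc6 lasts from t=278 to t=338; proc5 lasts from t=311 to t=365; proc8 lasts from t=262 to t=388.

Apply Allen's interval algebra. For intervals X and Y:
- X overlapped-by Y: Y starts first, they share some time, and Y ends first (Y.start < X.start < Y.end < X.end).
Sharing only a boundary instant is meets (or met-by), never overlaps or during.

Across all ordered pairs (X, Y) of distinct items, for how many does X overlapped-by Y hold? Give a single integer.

Checking all 56 ordered pairs for relation 'overlapped-by'; matching pairs in alphabetical order:
(proc2, proc3): proc2 overlapped-by proc3 ✓
(proc5, proc2): proc5 overlapped-by proc2 ✓
(proc5, proc6): proc5 overlapped-by proc6 ✓
(proc6, proc2): proc6 overlapped-by proc2 ✓
(proc6, proc3): proc6 overlapped-by proc3 ✓
(proc8, proc3): proc8 overlapped-by proc3 ✓
(proc9, proc5): proc9 overlapped-by proc5 ✓
(proc9, proc6): proc9 overlapped-by proc6 ✓
(proc9, proc8): proc9 overlapped-by proc8 ✓
Count: 9.

9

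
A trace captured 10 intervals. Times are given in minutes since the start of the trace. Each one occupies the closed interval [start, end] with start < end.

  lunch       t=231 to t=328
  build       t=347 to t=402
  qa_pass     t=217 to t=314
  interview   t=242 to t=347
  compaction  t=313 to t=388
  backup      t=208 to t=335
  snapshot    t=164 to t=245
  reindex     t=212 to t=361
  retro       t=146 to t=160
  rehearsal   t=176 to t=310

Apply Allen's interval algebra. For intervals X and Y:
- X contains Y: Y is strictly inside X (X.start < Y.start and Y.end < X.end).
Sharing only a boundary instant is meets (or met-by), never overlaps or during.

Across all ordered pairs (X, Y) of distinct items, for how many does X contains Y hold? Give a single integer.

5

Checking all 90 ordered pairs for relation 'contains'; matching pairs in alphabetical order:
(backup, lunch): backup contains lunch ✓
(backup, qa_pass): backup contains qa_pass ✓
(reindex, interview): reindex contains interview ✓
(reindex, lunch): reindex contains lunch ✓
(reindex, qa_pass): reindex contains qa_pass ✓
Count: 5.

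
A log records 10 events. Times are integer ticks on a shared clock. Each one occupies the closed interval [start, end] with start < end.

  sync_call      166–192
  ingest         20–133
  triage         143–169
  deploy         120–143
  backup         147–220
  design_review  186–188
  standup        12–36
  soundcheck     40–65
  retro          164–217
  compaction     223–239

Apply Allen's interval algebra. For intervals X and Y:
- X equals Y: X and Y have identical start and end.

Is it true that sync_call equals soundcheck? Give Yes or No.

No

sync_call = [166, 192], soundcheck = [40, 65].
Actual relation of sync_call to soundcheck: after.
Asked whether 'equals' holds → No.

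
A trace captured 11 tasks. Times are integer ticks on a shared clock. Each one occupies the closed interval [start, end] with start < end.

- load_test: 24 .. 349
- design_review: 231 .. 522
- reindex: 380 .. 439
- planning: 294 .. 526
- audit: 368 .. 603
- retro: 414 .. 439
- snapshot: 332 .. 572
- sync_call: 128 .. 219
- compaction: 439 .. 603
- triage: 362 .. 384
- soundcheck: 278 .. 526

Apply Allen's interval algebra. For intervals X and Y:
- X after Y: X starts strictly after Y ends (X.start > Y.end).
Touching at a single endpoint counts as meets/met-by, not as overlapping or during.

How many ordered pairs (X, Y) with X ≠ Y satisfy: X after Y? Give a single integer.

Checking all 110 ordered pairs for relation 'after'; matching pairs in alphabetical order:
(audit, load_test): audit after load_test ✓
(audit, sync_call): audit after sync_call ✓
(compaction, load_test): compaction after load_test ✓
(compaction, sync_call): compaction after sync_call ✓
(compaction, triage): compaction after triage ✓
(design_review, sync_call): design_review after sync_call ✓
(planning, sync_call): planning after sync_call ✓
(reindex, load_test): reindex after load_test ✓
(reindex, sync_call): reindex after sync_call ✓
(retro, load_test): retro after load_test ✓
(retro, sync_call): retro after sync_call ✓
(retro, triage): retro after triage ✓
(snapshot, sync_call): snapshot after sync_call ✓
(soundcheck, sync_call): soundcheck after sync_call ✓
(triage, load_test): triage after load_test ✓
(triage, sync_call): triage after sync_call ✓
Count: 16.

16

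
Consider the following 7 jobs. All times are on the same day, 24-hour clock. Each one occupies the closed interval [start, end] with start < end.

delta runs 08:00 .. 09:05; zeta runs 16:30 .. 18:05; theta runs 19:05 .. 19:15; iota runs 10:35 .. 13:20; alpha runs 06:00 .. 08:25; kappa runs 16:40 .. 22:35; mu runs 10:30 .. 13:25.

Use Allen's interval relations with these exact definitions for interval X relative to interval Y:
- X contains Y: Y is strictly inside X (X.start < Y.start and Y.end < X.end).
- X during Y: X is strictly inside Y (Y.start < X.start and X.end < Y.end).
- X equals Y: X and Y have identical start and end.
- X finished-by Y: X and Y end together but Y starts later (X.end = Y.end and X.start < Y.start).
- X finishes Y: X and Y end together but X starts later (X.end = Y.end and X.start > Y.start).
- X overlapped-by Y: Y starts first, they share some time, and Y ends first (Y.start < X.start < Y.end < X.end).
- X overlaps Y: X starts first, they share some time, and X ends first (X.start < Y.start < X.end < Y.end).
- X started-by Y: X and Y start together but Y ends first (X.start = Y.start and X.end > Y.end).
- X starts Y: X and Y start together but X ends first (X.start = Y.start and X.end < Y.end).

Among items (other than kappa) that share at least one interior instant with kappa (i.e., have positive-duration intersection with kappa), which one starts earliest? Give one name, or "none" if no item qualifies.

zeta

Target kappa = [16:40, 22:35].
alpha [06:00, 08:25] → before → excluded.
delta [08:00, 09:05] → before → excluded.
iota [10:35, 13:20] → before → excluded.
mu [10:30, 13:25] → before → excluded.
theta [19:05, 19:15] → during → candidate.
zeta [16:30, 18:05] → overlaps → candidate.
Among candidates, earliest start is 16:30 → zeta.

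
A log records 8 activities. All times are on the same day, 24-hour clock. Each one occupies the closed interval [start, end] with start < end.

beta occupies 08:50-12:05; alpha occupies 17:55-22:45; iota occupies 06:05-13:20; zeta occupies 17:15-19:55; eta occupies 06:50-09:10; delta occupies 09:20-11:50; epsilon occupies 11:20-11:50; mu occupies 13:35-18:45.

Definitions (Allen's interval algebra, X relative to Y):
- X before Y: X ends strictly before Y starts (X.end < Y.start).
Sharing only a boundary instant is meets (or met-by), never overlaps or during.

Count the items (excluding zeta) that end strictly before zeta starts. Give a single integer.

Target zeta = [17:15, 19:55].
alpha [17:55, 22:45] → overlapped-by → no.
beta [08:50, 12:05] → before → counts.
delta [09:20, 11:50] → before → counts.
epsilon [11:20, 11:50] → before → counts.
eta [06:50, 09:10] → before → counts.
iota [06:05, 13:20] → before → counts.
mu [13:35, 18:45] → overlaps → no.
Total: 5.

5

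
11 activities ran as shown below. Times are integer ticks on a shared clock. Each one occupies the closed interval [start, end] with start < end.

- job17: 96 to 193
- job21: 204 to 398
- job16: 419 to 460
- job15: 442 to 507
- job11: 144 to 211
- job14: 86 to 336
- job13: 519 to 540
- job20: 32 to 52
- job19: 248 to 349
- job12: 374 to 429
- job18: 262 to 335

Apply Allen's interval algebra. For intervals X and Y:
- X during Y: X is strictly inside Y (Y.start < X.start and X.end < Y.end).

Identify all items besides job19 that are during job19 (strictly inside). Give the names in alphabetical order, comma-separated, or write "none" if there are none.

job18

Target job19 = [248, 349].
job11 [144, 211] → before → no.
job12 [374, 429] → after → no.
job13 [519, 540] → after → no.
job14 [86, 336] → overlaps → no.
job15 [442, 507] → after → no.
job16 [419, 460] → after → no.
job17 [96, 193] → before → no.
job18 [262, 335] → during → yes.
job20 [32, 52] → before → no.
job21 [204, 398] → contains → no.
Result: job18.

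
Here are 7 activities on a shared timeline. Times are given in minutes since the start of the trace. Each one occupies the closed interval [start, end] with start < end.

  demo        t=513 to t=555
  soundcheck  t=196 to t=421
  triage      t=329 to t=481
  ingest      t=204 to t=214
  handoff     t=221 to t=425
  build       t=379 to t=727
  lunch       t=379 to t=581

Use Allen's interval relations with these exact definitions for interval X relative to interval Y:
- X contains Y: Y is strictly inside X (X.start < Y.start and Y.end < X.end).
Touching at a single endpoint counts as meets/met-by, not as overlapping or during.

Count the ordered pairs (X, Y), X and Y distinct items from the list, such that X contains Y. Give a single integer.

3

Checking all 42 ordered pairs for relation 'contains'; matching pairs in alphabetical order:
(build, demo): build contains demo ✓
(lunch, demo): lunch contains demo ✓
(soundcheck, ingest): soundcheck contains ingest ✓
Count: 3.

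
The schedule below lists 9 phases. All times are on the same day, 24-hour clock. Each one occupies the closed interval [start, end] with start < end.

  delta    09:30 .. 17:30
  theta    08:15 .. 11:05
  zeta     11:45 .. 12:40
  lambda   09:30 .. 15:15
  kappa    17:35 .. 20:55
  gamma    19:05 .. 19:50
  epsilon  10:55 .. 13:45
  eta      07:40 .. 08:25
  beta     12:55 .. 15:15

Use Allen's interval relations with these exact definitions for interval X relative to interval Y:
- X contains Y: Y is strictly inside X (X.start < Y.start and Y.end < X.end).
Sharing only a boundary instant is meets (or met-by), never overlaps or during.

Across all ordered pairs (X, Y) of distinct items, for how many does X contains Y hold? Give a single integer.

Checking all 72 ordered pairs for relation 'contains'; matching pairs in alphabetical order:
(delta, beta): delta contains beta ✓
(delta, epsilon): delta contains epsilon ✓
(delta, zeta): delta contains zeta ✓
(epsilon, zeta): epsilon contains zeta ✓
(kappa, gamma): kappa contains gamma ✓
(lambda, epsilon): lambda contains epsilon ✓
(lambda, zeta): lambda contains zeta ✓
Count: 7.

7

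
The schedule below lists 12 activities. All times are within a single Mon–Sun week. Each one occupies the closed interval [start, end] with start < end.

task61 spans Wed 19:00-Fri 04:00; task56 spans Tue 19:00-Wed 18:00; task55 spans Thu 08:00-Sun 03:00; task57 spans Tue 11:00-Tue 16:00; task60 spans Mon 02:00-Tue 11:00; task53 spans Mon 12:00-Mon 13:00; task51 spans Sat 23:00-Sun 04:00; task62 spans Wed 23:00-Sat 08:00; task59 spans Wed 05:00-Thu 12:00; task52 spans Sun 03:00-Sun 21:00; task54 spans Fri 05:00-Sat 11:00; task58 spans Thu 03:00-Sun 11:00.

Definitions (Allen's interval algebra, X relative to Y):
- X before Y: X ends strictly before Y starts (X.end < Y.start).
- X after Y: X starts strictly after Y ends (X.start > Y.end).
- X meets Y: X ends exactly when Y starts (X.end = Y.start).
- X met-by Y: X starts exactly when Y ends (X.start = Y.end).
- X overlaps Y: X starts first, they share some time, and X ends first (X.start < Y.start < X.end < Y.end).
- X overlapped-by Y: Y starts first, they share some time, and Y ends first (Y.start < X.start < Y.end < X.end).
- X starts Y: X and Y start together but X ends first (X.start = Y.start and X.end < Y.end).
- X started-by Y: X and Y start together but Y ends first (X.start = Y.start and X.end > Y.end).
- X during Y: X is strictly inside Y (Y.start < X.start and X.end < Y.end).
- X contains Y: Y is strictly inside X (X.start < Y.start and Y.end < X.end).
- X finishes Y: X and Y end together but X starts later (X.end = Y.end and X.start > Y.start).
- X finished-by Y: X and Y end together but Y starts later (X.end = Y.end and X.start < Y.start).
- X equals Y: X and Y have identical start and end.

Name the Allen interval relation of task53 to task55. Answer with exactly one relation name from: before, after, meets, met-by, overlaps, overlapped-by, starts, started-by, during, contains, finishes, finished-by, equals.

before

task53 = [Mon 12:00, Mon 13:00]; task55 = [Thu 08:00, Sun 03:00].
Compare endpoints: task53.start < task55.start, task53.start < task55.end, task53.end < task55.start, task53.end < task55.end.
That pattern is 'before'.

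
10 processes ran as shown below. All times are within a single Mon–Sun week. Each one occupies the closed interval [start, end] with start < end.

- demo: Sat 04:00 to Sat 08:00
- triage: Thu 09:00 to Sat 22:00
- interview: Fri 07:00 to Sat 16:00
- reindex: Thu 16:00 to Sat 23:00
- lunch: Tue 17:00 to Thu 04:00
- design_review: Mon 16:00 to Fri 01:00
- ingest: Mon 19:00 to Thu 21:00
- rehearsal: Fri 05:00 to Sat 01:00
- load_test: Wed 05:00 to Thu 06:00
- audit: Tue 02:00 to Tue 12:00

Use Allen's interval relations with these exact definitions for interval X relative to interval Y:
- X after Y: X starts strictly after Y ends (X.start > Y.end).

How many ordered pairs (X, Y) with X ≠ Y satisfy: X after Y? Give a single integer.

24

Checking all 90 ordered pairs for relation 'after'; matching pairs in alphabetical order:
(demo, audit): demo after audit ✓
(demo, design_review): demo after design_review ✓
(demo, ingest): demo after ingest ✓
(demo, load_test): demo after load_test ✓
(demo, lunch): demo after lunch ✓
(demo, rehearsal): demo after rehearsal ✓
(interview, audit): interview after audit ✓
(interview, design_review): interview after design_review ✓
(interview, ingest): interview after ingest ✓
(interview, load_test): interview after load_test ✓
(interview, lunch): interview after lunch ✓
(load_test, audit): load_test after audit ✓
(lunch, audit): lunch after audit ✓
(rehearsal, audit): rehearsal after audit ✓
(rehearsal, design_review): rehearsal after design_review ✓
(rehearsal, ingest): rehearsal after ingest ✓
(rehearsal, load_test): rehearsal after load_test ✓
(rehearsal, lunch): rehearsal after lunch ✓
(reindex, audit): reindex after audit ✓
(reindex, load_test): reindex after load_test ✓
(reindex, lunch): reindex after lunch ✓
(triage, audit): triage after audit ✓
(triage, load_test): triage after load_test ✓
(triage, lunch): triage after lunch ✓
Count: 24.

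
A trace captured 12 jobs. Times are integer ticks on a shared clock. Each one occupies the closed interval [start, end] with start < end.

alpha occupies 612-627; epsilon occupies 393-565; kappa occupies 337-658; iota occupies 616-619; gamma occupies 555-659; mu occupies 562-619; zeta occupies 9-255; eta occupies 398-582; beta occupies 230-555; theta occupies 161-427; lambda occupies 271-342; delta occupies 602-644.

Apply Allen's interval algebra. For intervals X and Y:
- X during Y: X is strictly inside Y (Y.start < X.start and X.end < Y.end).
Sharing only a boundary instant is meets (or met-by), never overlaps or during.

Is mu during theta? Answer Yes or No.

mu = [562, 619], theta = [161, 427].
Actual relation of mu to theta: after.
Asked whether 'during' holds → No.

No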